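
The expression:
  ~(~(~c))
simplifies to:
~c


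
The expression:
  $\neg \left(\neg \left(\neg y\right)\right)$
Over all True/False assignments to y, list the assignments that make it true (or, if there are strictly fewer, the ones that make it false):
is true only for:
  y=False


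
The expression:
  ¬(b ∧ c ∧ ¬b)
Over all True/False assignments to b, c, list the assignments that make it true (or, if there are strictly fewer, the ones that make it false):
is always true.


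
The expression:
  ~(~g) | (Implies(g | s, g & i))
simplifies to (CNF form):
g | ~s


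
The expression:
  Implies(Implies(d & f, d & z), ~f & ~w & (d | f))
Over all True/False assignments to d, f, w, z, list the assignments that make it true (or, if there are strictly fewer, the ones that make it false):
is true only for:
  d=True, f=False, w=False, z=False;
  d=True, f=False, w=False, z=True;
  d=True, f=True, w=False, z=False;
  d=True, f=True, w=True, z=False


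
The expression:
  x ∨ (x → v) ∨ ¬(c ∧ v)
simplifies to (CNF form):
True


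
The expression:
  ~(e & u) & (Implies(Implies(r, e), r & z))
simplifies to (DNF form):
(r & ~e) | (r & z & ~u)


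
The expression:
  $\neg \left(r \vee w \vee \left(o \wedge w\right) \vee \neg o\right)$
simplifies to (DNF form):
$o \wedge \neg r \wedge \neg w$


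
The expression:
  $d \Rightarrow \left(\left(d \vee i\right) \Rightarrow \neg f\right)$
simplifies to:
$\neg d \vee \neg f$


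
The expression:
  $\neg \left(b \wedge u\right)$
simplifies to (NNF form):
$\neg b \vee \neg u$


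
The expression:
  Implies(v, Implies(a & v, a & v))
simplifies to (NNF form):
True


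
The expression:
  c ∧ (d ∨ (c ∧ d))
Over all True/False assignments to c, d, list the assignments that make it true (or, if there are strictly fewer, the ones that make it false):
is true only for:
  c=True, d=True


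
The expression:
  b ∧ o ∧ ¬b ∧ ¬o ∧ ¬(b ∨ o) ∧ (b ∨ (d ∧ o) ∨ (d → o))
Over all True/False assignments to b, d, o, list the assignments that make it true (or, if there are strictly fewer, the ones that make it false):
is never true.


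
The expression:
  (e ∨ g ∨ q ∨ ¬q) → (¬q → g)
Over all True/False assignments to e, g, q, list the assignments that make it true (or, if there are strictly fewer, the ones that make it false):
is false only for:
  e=False, g=False, q=False;
  e=True, g=False, q=False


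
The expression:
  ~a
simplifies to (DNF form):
~a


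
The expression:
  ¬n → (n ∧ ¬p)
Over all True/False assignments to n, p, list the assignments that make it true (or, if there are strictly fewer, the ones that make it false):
is true only for:
  n=True, p=False;
  n=True, p=True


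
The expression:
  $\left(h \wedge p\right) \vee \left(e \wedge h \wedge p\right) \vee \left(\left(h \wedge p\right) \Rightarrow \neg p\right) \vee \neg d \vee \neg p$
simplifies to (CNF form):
$\text{True}$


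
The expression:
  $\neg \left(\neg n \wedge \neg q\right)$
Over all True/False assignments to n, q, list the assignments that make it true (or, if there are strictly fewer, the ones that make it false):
is false only for:
  n=False, q=False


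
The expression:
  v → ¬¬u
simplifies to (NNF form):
u ∨ ¬v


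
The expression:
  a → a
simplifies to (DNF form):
True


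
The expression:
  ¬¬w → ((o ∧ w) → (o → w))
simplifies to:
True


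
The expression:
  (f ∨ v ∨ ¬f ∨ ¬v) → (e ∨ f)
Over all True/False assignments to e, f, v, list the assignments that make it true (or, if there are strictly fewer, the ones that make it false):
is false only for:
  e=False, f=False, v=False;
  e=False, f=False, v=True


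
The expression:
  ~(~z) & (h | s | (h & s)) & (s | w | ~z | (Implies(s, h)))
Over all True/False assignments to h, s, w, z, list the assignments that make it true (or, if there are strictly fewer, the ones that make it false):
is true only for:
  h=False, s=True, w=False, z=True;
  h=False, s=True, w=True, z=True;
  h=True, s=False, w=False, z=True;
  h=True, s=False, w=True, z=True;
  h=True, s=True, w=False, z=True;
  h=True, s=True, w=True, z=True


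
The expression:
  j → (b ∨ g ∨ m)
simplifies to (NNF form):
b ∨ g ∨ m ∨ ¬j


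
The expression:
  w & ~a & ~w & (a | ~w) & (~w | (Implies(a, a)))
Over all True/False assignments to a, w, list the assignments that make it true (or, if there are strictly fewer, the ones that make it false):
is never true.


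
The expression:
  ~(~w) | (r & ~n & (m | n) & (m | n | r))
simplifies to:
w | (m & r & ~n)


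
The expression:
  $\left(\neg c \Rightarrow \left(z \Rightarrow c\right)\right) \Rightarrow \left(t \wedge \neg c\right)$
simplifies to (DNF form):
$\left(t \wedge \neg c\right) \vee \left(z \wedge \neg c\right)$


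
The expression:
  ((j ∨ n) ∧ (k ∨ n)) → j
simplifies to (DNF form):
j ∨ ¬n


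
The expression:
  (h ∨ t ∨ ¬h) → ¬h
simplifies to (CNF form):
¬h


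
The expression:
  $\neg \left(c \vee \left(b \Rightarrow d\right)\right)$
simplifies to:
$b \wedge \neg c \wedge \neg d$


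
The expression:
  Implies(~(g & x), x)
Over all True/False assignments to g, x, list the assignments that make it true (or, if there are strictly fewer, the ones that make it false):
is true only for:
  g=False, x=True;
  g=True, x=True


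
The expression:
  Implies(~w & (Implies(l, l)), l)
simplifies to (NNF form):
l | w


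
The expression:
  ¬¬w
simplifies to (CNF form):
w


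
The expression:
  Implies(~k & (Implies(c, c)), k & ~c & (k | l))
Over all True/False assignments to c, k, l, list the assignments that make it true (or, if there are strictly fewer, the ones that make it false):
is true only for:
  c=False, k=True, l=False;
  c=False, k=True, l=True;
  c=True, k=True, l=False;
  c=True, k=True, l=True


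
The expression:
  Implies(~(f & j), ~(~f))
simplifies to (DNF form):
f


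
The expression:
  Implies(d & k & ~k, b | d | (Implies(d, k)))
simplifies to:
True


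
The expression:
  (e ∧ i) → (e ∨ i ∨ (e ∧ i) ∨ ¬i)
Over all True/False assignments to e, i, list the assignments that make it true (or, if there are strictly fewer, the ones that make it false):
is always true.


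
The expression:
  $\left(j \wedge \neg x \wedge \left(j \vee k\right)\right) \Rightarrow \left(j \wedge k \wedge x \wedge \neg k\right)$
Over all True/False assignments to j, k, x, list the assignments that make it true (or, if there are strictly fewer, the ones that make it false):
is false only for:
  j=True, k=False, x=False;
  j=True, k=True, x=False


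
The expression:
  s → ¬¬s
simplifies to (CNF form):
True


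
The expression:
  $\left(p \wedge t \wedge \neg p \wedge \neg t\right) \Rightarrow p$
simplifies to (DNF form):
$\text{True}$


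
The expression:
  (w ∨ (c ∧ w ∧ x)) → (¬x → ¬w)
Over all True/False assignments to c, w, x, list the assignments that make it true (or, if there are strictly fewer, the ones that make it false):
is false only for:
  c=False, w=True, x=False;
  c=True, w=True, x=False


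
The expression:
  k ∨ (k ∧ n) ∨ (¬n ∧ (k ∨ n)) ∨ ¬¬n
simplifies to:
k ∨ n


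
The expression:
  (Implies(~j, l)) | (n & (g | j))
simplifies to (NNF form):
j | l | (g & n)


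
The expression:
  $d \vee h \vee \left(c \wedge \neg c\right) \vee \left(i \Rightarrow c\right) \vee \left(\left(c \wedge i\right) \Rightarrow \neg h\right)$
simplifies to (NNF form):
$\text{True}$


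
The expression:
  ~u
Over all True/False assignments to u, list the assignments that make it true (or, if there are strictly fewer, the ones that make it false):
is true only for:
  u=False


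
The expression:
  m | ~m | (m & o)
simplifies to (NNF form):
True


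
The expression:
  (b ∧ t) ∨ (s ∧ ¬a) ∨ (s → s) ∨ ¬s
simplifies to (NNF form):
True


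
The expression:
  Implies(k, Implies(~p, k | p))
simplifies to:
True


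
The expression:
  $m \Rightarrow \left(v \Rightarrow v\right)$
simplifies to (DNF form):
$\text{True}$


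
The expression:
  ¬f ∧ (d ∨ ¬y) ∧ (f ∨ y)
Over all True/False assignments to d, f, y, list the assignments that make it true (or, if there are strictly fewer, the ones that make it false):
is true only for:
  d=True, f=False, y=True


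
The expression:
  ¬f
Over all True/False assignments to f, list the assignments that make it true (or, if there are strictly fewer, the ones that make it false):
is true only for:
  f=False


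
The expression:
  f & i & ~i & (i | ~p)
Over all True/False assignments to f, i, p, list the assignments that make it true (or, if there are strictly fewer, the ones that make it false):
is never true.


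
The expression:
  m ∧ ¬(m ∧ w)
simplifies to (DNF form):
m ∧ ¬w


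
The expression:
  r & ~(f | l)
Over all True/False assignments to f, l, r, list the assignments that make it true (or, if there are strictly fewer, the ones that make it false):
is true only for:
  f=False, l=False, r=True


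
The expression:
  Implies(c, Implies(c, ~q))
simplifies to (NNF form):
~c | ~q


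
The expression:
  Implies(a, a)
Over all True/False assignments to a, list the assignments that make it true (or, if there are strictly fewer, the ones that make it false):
is always true.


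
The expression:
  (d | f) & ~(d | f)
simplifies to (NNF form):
False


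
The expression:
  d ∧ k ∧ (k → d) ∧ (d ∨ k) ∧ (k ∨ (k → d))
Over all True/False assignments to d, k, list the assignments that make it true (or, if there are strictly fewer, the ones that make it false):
is true only for:
  d=True, k=True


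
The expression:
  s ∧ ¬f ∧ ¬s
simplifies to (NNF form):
False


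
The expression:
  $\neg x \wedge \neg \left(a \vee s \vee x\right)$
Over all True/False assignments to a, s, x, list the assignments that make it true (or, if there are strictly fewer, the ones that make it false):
is true only for:
  a=False, s=False, x=False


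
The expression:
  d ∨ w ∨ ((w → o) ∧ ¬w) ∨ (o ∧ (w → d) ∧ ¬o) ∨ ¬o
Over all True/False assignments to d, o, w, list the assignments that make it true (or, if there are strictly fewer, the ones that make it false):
is always true.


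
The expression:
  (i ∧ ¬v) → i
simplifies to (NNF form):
True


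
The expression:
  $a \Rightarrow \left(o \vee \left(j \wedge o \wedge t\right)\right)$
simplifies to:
$o \vee \neg a$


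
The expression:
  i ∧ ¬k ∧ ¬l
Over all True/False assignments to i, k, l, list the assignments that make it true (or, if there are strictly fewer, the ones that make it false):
is true only for:
  i=True, k=False, l=False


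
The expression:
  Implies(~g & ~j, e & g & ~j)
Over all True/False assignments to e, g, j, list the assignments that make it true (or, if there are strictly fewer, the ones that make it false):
is false only for:
  e=False, g=False, j=False;
  e=True, g=False, j=False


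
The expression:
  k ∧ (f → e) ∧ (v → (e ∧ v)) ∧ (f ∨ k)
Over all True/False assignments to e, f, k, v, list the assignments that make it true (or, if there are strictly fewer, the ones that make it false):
is true only for:
  e=False, f=False, k=True, v=False;
  e=True, f=False, k=True, v=False;
  e=True, f=False, k=True, v=True;
  e=True, f=True, k=True, v=False;
  e=True, f=True, k=True, v=True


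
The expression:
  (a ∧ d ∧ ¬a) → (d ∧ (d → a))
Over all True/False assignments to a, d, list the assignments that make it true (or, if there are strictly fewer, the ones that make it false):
is always true.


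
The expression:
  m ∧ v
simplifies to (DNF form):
m ∧ v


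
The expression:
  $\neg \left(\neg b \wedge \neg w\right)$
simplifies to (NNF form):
$b \vee w$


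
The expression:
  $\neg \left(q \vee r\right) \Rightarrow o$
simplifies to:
$o \vee q \vee r$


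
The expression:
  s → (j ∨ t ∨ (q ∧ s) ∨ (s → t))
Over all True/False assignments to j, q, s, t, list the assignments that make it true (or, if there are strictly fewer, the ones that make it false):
is false only for:
  j=False, q=False, s=True, t=False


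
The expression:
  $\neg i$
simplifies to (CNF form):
$\neg i$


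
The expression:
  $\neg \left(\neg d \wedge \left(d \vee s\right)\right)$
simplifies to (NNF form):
$d \vee \neg s$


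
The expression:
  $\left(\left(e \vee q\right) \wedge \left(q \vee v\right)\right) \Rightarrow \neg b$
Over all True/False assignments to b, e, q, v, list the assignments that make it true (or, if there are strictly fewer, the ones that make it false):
is false only for:
  b=True, e=False, q=True, v=False;
  b=True, e=False, q=True, v=True;
  b=True, e=True, q=False, v=True;
  b=True, e=True, q=True, v=False;
  b=True, e=True, q=True, v=True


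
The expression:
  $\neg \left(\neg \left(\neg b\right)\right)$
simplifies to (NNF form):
$\neg b$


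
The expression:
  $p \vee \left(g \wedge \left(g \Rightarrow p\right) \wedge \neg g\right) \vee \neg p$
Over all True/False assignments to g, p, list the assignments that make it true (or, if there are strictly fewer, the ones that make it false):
is always true.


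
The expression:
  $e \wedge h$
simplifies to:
$e \wedge h$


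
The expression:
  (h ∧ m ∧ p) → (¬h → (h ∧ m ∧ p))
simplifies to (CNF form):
True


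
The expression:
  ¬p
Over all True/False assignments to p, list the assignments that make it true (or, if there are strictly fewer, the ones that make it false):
is true only for:
  p=False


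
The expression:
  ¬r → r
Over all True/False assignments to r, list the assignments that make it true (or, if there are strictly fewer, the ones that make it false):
is true only for:
  r=True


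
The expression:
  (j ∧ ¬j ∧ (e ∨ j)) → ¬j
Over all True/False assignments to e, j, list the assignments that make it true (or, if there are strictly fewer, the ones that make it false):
is always true.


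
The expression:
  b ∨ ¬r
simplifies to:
b ∨ ¬r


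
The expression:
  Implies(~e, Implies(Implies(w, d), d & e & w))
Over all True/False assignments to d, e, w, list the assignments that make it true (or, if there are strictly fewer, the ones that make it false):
is false only for:
  d=False, e=False, w=False;
  d=True, e=False, w=False;
  d=True, e=False, w=True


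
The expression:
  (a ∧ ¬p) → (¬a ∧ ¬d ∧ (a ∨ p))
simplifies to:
p ∨ ¬a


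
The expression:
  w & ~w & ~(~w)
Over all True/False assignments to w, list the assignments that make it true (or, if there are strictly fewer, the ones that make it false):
is never true.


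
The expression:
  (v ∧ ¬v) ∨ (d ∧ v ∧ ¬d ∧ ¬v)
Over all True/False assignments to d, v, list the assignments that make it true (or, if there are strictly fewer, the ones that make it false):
is never true.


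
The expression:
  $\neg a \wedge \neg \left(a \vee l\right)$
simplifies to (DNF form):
$\neg a \wedge \neg l$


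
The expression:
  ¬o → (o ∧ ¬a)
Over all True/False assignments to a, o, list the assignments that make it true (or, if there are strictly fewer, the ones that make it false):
is true only for:
  a=False, o=True;
  a=True, o=True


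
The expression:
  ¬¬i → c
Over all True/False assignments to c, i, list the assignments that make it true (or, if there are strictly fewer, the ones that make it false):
is false only for:
  c=False, i=True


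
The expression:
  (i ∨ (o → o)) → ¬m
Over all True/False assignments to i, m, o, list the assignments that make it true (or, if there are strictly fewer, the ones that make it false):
is true only for:
  i=False, m=False, o=False;
  i=False, m=False, o=True;
  i=True, m=False, o=False;
  i=True, m=False, o=True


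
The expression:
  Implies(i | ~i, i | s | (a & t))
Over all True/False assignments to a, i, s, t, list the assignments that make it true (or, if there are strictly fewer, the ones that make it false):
is false only for:
  a=False, i=False, s=False, t=False;
  a=False, i=False, s=False, t=True;
  a=True, i=False, s=False, t=False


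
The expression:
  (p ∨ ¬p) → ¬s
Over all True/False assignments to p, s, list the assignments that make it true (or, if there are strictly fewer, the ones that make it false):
is true only for:
  p=False, s=False;
  p=True, s=False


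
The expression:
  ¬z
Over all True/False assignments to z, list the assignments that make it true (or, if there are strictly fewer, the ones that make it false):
is true only for:
  z=False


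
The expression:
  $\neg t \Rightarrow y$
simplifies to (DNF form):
$t \vee y$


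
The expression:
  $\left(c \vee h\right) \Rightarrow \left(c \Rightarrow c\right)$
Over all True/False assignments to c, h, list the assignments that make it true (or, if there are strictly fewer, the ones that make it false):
is always true.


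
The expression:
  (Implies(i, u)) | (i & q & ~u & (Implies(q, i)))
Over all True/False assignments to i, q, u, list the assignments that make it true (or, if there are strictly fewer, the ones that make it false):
is false only for:
  i=True, q=False, u=False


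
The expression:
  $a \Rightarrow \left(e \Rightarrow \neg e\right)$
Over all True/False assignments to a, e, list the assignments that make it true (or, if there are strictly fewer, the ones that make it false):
is false only for:
  a=True, e=True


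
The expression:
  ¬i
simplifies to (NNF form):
¬i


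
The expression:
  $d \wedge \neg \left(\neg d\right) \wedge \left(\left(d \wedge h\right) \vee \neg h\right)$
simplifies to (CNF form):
$d$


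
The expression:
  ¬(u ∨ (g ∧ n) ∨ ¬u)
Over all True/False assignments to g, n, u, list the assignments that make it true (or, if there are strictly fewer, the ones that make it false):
is never true.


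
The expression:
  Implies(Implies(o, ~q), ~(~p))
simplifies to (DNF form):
p | (o & q)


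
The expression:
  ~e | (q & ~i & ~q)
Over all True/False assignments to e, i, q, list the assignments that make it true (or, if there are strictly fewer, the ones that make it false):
is true only for:
  e=False, i=False, q=False;
  e=False, i=False, q=True;
  e=False, i=True, q=False;
  e=False, i=True, q=True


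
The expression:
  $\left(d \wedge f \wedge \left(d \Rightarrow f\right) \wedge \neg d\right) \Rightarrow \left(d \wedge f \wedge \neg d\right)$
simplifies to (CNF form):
$\text{True}$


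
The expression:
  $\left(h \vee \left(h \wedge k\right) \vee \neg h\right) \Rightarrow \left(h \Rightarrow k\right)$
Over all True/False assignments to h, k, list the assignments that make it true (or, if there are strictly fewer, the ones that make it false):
is false only for:
  h=True, k=False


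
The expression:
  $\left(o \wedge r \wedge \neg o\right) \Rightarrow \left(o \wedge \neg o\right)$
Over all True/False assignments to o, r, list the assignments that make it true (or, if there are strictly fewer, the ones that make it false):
is always true.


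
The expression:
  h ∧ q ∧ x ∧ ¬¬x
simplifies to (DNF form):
h ∧ q ∧ x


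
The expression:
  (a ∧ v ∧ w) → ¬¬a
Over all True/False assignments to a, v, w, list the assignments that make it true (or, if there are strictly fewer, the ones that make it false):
is always true.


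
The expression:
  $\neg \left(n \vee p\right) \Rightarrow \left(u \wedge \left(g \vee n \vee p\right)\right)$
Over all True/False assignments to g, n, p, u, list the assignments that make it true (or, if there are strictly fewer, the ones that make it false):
is false only for:
  g=False, n=False, p=False, u=False;
  g=False, n=False, p=False, u=True;
  g=True, n=False, p=False, u=False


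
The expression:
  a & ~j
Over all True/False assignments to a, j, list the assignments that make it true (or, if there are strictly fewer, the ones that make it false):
is true only for:
  a=True, j=False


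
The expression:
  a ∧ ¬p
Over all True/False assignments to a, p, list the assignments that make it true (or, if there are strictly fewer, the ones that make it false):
is true only for:
  a=True, p=False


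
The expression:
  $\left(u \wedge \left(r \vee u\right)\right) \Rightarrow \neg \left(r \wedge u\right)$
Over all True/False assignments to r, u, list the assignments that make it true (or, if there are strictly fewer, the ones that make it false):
is false only for:
  r=True, u=True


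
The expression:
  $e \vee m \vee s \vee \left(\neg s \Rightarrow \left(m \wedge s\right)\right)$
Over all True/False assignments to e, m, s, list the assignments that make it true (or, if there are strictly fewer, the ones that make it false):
is false only for:
  e=False, m=False, s=False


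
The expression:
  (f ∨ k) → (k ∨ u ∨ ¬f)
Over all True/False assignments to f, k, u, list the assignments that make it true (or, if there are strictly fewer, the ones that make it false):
is false only for:
  f=True, k=False, u=False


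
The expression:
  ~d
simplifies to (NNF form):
~d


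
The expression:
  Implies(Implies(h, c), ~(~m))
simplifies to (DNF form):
m | (h & ~c)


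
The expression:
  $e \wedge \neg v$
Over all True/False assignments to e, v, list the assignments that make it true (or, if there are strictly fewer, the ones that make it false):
is true only for:
  e=True, v=False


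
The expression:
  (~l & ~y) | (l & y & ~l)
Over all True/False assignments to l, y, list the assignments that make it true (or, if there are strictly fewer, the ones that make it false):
is true only for:
  l=False, y=False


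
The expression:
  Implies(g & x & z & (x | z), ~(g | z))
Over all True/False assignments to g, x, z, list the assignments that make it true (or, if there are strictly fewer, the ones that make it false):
is false only for:
  g=True, x=True, z=True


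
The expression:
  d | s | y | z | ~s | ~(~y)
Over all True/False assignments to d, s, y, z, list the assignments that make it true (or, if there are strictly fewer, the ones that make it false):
is always true.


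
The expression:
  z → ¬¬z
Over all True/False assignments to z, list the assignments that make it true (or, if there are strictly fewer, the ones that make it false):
is always true.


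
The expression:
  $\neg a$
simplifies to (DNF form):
$\neg a$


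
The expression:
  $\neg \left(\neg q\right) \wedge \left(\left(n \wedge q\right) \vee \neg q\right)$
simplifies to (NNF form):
$n \wedge q$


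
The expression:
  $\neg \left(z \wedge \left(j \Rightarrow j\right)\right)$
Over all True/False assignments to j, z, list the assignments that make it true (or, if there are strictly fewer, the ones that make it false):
is true only for:
  j=False, z=False;
  j=True, z=False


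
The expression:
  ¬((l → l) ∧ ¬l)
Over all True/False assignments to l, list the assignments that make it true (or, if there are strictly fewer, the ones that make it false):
is true only for:
  l=True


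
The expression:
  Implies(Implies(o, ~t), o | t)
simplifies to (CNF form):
o | t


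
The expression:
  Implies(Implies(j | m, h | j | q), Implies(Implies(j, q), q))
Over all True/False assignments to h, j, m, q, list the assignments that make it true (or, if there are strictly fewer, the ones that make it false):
is false only for:
  h=False, j=False, m=False, q=False;
  h=True, j=False, m=False, q=False;
  h=True, j=False, m=True, q=False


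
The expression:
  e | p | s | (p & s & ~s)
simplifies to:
e | p | s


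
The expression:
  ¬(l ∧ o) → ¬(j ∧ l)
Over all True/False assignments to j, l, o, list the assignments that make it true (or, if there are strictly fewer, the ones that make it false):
is false only for:
  j=True, l=True, o=False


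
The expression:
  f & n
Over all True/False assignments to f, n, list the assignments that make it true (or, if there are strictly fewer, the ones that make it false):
is true only for:
  f=True, n=True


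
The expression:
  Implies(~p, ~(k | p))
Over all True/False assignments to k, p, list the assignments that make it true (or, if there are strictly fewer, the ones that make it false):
is false only for:
  k=True, p=False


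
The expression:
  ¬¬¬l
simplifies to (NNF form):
¬l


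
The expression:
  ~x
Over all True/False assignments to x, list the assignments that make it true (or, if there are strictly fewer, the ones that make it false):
is true only for:
  x=False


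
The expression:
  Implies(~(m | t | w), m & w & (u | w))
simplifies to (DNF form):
m | t | w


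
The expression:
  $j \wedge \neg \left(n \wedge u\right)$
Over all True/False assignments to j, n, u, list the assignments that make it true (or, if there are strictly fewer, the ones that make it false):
is true only for:
  j=True, n=False, u=False;
  j=True, n=False, u=True;
  j=True, n=True, u=False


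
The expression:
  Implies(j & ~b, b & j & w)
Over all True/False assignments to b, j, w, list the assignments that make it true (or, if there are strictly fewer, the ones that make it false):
is false only for:
  b=False, j=True, w=False;
  b=False, j=True, w=True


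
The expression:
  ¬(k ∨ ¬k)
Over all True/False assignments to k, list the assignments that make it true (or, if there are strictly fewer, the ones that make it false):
is never true.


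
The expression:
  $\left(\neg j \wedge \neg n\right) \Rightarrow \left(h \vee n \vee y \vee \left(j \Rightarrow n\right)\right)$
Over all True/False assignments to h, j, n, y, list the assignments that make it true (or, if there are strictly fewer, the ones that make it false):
is always true.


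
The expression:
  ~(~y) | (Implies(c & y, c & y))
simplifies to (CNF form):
True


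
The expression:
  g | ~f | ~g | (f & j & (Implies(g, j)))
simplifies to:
True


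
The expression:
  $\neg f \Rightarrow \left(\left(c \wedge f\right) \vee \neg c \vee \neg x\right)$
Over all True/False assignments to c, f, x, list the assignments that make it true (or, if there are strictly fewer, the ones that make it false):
is false only for:
  c=True, f=False, x=True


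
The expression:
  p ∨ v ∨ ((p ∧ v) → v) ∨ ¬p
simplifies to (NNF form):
True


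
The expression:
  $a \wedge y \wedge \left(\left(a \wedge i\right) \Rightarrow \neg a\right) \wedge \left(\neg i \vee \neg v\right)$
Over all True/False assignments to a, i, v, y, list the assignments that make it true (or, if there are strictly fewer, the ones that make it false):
is true only for:
  a=True, i=False, v=False, y=True;
  a=True, i=False, v=True, y=True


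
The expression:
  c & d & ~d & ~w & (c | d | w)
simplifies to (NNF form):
False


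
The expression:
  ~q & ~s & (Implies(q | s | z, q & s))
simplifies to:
~q & ~s & ~z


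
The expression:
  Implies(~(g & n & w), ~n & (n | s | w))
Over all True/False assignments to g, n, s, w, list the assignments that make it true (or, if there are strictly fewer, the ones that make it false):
is true only for:
  g=False, n=False, s=False, w=True;
  g=False, n=False, s=True, w=False;
  g=False, n=False, s=True, w=True;
  g=True, n=False, s=False, w=True;
  g=True, n=False, s=True, w=False;
  g=True, n=False, s=True, w=True;
  g=True, n=True, s=False, w=True;
  g=True, n=True, s=True, w=True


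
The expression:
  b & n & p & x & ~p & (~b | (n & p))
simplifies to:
False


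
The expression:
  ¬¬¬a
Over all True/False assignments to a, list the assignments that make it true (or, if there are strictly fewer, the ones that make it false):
is true only for:
  a=False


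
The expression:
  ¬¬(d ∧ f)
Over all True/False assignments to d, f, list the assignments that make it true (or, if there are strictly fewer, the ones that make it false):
is true only for:
  d=True, f=True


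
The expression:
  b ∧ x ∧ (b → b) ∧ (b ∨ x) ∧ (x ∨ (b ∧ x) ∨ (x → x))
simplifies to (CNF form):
b ∧ x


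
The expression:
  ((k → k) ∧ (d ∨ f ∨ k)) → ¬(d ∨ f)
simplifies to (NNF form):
¬d ∧ ¬f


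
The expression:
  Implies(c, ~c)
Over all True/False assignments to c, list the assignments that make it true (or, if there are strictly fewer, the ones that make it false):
is true only for:
  c=False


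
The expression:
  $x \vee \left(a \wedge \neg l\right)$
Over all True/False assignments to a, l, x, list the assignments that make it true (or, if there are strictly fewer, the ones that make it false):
is false only for:
  a=False, l=False, x=False;
  a=False, l=True, x=False;
  a=True, l=True, x=False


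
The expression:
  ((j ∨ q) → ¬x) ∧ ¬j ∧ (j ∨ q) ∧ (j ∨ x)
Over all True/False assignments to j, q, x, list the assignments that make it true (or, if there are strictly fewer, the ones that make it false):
is never true.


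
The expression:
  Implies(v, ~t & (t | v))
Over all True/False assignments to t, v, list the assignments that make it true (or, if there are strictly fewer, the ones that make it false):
is false only for:
  t=True, v=True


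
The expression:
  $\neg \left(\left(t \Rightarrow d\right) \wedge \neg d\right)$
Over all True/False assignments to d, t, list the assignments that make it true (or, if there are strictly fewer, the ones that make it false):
is false only for:
  d=False, t=False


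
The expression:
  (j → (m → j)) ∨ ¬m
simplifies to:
True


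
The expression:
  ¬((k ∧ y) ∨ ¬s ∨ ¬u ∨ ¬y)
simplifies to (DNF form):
s ∧ u ∧ y ∧ ¬k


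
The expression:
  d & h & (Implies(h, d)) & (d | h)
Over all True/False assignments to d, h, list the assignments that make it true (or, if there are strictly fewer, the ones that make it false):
is true only for:
  d=True, h=True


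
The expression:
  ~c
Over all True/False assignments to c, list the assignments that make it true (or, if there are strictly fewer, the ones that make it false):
is true only for:
  c=False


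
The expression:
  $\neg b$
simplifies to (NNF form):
$\neg b$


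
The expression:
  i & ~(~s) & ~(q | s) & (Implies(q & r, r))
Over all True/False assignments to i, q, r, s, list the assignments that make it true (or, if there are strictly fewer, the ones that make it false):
is never true.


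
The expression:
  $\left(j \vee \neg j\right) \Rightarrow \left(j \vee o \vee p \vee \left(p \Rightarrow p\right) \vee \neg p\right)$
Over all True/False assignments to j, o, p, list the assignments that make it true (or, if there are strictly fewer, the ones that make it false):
is always true.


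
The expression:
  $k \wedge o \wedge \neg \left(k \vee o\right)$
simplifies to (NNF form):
$\text{False}$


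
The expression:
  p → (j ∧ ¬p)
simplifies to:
¬p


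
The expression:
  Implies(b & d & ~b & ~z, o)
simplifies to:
True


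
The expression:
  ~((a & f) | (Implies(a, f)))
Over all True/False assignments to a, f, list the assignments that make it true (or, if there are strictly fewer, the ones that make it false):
is true only for:
  a=True, f=False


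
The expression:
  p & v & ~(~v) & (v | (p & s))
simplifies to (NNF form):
p & v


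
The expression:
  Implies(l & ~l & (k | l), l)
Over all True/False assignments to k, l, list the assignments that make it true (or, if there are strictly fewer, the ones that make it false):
is always true.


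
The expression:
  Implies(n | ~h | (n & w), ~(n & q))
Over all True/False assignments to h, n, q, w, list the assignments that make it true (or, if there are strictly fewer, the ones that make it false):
is false only for:
  h=False, n=True, q=True, w=False;
  h=False, n=True, q=True, w=True;
  h=True, n=True, q=True, w=False;
  h=True, n=True, q=True, w=True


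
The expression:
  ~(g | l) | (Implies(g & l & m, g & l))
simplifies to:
True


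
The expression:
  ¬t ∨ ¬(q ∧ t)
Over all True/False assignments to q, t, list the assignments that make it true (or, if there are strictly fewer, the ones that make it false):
is false only for:
  q=True, t=True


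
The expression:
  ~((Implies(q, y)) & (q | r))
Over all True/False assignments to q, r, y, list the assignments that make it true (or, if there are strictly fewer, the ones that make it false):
is true only for:
  q=False, r=False, y=False;
  q=False, r=False, y=True;
  q=True, r=False, y=False;
  q=True, r=True, y=False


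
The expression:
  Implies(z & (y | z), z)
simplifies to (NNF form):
True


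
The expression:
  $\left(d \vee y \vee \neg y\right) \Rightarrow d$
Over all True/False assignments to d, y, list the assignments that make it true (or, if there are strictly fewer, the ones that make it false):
is true only for:
  d=True, y=False;
  d=True, y=True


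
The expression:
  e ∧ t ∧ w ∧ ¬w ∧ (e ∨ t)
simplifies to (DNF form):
False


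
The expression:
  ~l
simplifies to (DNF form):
~l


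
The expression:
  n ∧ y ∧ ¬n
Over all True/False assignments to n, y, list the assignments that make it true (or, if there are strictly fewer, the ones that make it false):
is never true.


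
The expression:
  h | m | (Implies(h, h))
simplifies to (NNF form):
True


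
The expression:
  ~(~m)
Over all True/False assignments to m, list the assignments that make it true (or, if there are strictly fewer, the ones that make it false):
is true only for:
  m=True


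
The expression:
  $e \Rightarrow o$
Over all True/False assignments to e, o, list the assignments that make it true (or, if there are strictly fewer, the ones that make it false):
is false only for:
  e=True, o=False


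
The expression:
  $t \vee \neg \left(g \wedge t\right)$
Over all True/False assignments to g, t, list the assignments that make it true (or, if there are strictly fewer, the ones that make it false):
is always true.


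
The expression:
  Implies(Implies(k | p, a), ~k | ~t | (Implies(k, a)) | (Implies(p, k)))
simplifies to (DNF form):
True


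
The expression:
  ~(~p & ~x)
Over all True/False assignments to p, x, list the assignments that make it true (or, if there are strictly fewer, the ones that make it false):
is false only for:
  p=False, x=False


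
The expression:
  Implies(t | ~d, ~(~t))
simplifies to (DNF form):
d | t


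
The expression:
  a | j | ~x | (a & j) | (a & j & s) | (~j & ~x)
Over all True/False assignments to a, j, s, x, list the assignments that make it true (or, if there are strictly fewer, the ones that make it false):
is false only for:
  a=False, j=False, s=False, x=True;
  a=False, j=False, s=True, x=True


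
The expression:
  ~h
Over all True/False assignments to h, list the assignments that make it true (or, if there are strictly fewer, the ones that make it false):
is true only for:
  h=False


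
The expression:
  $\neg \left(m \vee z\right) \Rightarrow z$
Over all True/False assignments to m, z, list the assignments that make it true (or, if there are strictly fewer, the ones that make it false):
is false only for:
  m=False, z=False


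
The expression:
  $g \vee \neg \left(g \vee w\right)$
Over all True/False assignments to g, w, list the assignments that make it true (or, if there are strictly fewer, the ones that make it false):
is false only for:
  g=False, w=True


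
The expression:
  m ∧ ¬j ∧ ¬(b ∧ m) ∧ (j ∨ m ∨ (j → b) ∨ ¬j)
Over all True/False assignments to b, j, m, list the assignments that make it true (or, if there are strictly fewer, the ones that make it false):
is true only for:
  b=False, j=False, m=True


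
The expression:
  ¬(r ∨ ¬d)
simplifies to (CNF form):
d ∧ ¬r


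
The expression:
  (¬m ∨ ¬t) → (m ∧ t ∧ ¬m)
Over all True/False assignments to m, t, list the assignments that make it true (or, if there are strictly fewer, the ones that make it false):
is true only for:
  m=True, t=True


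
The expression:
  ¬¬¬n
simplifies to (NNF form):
¬n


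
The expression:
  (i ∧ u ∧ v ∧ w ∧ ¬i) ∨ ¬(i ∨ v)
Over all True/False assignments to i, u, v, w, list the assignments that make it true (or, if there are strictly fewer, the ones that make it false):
is true only for:
  i=False, u=False, v=False, w=False;
  i=False, u=False, v=False, w=True;
  i=False, u=True, v=False, w=False;
  i=False, u=True, v=False, w=True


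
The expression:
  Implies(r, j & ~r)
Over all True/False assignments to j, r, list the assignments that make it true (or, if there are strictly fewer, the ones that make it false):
is true only for:
  j=False, r=False;
  j=True, r=False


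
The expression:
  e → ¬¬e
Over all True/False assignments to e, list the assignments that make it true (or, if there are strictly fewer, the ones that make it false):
is always true.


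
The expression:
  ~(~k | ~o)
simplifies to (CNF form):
k & o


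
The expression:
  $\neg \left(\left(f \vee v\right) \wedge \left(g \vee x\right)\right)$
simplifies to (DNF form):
$\left(\neg f \wedge \neg v\right) \vee \left(\neg g \wedge \neg x\right)$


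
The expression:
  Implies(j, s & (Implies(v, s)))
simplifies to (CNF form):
s | ~j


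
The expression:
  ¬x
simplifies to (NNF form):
¬x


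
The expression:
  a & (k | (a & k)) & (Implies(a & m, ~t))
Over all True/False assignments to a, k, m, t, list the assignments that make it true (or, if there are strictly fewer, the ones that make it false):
is true only for:
  a=True, k=True, m=False, t=False;
  a=True, k=True, m=False, t=True;
  a=True, k=True, m=True, t=False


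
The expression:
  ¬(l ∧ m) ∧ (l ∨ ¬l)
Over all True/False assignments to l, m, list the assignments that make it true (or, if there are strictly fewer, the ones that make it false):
is false only for:
  l=True, m=True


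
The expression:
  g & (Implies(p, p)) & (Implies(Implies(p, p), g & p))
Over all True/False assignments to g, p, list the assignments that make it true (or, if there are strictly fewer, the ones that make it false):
is true only for:
  g=True, p=True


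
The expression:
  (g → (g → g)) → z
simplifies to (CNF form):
z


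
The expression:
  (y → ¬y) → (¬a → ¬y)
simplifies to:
True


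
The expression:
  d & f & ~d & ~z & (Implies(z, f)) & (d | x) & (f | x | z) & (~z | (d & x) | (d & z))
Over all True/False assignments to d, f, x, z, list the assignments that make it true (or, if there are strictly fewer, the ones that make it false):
is never true.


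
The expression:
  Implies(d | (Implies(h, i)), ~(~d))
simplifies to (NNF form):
d | (h & ~i)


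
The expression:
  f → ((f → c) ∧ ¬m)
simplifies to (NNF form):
(c ∧ ¬m) ∨ ¬f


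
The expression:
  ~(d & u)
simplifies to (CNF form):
~d | ~u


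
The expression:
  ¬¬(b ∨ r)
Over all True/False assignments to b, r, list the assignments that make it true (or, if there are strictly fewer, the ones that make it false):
is false only for:
  b=False, r=False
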